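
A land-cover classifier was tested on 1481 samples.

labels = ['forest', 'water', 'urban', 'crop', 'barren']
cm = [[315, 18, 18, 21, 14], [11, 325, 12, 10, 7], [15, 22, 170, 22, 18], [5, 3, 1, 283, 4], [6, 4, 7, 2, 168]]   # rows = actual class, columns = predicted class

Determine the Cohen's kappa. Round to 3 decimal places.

0.812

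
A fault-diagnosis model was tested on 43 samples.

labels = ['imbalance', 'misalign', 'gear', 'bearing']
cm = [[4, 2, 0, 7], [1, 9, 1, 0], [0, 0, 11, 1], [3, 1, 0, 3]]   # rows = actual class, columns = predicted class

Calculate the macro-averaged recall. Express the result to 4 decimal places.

Per-class recall (TP/(TP+FN)):
  imbalance: TP=4, FN=2+0+7=9 → 4/13 = 0.30769
  misalign: TP=9, FN=1+1+0=2 → 9/11 = 0.81818
  gear: TP=11, FN=0+0+1=1 → 11/12 = 0.91667
  bearing: TP=3, FN=3+1+0=4 → 3/7 = 0.42857
Macro-recall = mean = (0.30769 + 0.81818 + 0.91667 + 0.42857) / 4 = 0.6178

0.6178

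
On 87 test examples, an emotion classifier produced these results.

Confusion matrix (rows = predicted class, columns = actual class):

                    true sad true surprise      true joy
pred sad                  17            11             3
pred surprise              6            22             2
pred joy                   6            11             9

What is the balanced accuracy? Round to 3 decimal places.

Balanced accuracy = mean of per-class recall.
  sad: recall = 17/29 = 0.5862
  surprise: recall = 22/44 = 0.5000
  joy: recall = 9/14 = 0.6429
Mean = (0.5862 + 0.5000 + 0.6429) / 3 = 0.576

0.576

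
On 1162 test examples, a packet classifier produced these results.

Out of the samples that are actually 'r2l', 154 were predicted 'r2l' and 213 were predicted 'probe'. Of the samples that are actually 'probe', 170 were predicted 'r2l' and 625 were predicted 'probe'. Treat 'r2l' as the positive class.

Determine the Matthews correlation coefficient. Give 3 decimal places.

0.213

MCC = (TP·TN − FP·FN) / √((TP+FP)(TP+FN)(TN+FP)(TN+FN))
Numerator = 154·625 − 170·213 = 60040
Denominator = √(324·367·795·838) = √79217698680 = 281456.3886
MCC = 60040 / 281456.3886 = 0.213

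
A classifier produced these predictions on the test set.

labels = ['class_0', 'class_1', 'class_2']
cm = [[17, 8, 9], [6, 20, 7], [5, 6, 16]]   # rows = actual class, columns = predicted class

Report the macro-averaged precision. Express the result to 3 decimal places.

Per-class precision (TP/(TP+FP)):
  class_0: TP=17, FP=6+5=11 → 17/28 = 0.6071
  class_1: TP=20, FP=8+6=14 → 20/34 = 0.5882
  class_2: TP=16, FP=9+7=16 → 16/32 = 0.5000
Macro-precision = mean = (0.6071 + 0.5882 + 0.5000) / 3 = 0.565

0.565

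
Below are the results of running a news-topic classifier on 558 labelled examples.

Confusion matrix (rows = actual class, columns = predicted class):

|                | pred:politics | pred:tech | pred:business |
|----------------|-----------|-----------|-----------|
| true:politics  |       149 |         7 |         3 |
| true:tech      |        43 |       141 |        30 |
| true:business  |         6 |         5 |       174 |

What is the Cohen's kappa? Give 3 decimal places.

Observed agreement pₒ = trace/N = 464/558 = 0.8315
Expected agreement pₑ = Σ (rowᵢ·colᵢ)/N² = (159·198 + 214·153 + 185·207)/558² = 0.3293
κ = (pₒ − pₑ)/(1 − pₑ) = (0.8315 − 0.3293)/(1 − 0.3293) = 0.749

0.749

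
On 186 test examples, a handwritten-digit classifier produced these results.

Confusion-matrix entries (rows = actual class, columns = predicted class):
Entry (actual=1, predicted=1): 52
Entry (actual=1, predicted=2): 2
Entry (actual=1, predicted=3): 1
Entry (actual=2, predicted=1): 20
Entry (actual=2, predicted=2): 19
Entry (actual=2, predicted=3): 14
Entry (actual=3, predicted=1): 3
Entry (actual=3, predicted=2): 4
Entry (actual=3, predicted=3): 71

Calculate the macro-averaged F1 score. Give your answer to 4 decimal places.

Per-class F1 score (2·TP/(2·TP+FP+FN)):
  1: TP=52, FP=20+3=23, FN=2+1=3 → 104/130 = 0.80000
  2: TP=19, FP=2+4=6, FN=20+14=34 → 38/78 = 0.48718
  3: TP=71, FP=1+14=15, FN=3+4=7 → 142/164 = 0.86585
Macro-F1 score = mean = (0.80000 + 0.48718 + 0.86585) / 3 = 0.7177

0.7177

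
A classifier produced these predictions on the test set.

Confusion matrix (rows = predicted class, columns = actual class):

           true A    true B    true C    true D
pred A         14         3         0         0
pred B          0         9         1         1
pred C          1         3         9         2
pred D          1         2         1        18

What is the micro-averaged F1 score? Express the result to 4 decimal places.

0.7692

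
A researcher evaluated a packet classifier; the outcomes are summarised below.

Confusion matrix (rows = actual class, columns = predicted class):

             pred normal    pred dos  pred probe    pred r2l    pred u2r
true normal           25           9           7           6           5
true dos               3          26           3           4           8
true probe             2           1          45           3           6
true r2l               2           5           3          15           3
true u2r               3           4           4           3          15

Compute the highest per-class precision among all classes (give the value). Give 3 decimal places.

Per-class precision (TP/(TP+FP)):
  normal: TP=25, FP=3+2+2+3=10 → 25/35 = 0.7143
  dos: TP=26, FP=9+1+5+4=19 → 26/45 = 0.5778
  probe: TP=45, FP=7+3+3+4=17 → 45/62 = 0.7258
  r2l: TP=15, FP=6+4+3+3=16 → 15/31 = 0.4839
  u2r: TP=15, FP=5+8+6+3=22 → 15/37 = 0.4054
Highest is class 'probe' with precision = 0.726.

0.726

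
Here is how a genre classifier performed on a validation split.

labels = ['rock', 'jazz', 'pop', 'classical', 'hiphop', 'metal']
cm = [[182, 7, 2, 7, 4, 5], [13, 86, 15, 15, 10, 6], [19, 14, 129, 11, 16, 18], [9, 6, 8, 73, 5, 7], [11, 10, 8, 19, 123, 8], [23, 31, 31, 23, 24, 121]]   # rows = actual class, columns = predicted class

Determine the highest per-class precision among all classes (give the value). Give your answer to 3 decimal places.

0.733

Per-class precision (TP/(TP+FP)):
  rock: TP=182, FP=13+19+9+11+23=75 → 182/257 = 0.7082
  jazz: TP=86, FP=7+14+6+10+31=68 → 86/154 = 0.5584
  pop: TP=129, FP=2+15+8+8+31=64 → 129/193 = 0.6684
  classical: TP=73, FP=7+15+11+19+23=75 → 73/148 = 0.4932
  hiphop: TP=123, FP=4+10+16+5+24=59 → 123/182 = 0.6758
  metal: TP=121, FP=5+6+18+7+8=44 → 121/165 = 0.7333
Highest is class 'metal' with precision = 0.733.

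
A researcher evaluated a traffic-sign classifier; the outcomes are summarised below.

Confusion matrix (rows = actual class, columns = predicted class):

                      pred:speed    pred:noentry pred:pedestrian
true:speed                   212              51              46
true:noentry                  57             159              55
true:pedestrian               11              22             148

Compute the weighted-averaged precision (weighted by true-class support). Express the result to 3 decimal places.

Per-class precision (TP/(TP+FP)):
  speed: TP=212, FP=57+11=68 → 212/280 = 0.7571
  noentry: TP=159, FP=51+22=73 → 159/232 = 0.6853
  pedestrian: TP=148, FP=46+55=101 → 148/249 = 0.5944
Weighted-precision = Σ (supportᵢ/N)·precisionᵢ with N=761: (309/761)·0.7571 + (271/761)·0.6853 + (181/761)·0.5944 = 0.693

0.693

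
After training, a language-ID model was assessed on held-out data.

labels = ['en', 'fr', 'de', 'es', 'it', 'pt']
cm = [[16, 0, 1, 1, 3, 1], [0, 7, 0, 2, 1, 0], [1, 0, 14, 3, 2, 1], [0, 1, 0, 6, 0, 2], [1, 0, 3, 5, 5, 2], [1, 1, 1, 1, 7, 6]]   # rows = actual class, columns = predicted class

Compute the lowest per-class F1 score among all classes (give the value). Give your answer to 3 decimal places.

0.294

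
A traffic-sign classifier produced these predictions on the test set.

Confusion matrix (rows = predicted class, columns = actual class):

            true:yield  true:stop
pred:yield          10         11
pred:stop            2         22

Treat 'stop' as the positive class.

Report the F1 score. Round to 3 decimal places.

0.772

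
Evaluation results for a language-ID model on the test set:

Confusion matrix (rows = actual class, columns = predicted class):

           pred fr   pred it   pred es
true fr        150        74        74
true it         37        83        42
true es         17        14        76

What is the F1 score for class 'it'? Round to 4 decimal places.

F1 score = 2·TP/(2·TP+FP+FN).
it: TP=83, FP=74+14=88, FN=37+42=79 → 166/333 = 0.49850

0.4985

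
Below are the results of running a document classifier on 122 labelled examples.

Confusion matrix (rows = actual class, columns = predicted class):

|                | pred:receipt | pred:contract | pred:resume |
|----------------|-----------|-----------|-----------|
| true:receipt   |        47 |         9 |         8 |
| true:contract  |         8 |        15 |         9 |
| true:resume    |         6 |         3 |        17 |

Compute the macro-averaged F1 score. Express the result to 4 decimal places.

0.6090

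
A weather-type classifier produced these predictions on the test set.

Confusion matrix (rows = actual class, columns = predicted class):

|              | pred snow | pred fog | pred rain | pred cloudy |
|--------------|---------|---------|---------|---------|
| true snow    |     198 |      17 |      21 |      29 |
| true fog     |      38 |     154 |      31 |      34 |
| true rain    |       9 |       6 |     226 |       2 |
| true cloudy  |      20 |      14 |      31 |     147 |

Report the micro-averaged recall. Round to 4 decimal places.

0.7421

Micro-averaging pools counts across classes: ΣTP=725, ΣFP=252, ΣFN=252.
Micro-recall = TP/(TP+FN) on pooled counts = 0.7421 (equals overall accuracy in single-label multiclass).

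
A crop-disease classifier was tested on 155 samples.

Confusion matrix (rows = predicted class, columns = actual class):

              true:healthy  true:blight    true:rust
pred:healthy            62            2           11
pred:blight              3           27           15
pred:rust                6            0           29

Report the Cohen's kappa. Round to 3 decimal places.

0.629

Observed agreement pₒ = trace/N = 118/155 = 0.7613
Expected agreement pₑ = Σ (rowᵢ·colᵢ)/N² = (71·75 + 29·45 + 55·35)/155² = 0.3561
κ = (pₒ − pₑ)/(1 − pₑ) = (0.7613 − 0.3561)/(1 − 0.3561) = 0.629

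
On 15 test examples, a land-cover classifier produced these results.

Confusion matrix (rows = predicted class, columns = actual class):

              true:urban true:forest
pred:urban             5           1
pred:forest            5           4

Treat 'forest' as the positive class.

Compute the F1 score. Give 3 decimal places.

Precision = TP/(TP+FP) = 4/9 = 0.4444
Recall = TP/(TP+FN) = 4/5 = 0.8000
F1 = 2·TP/(2·TP+FP+FN) = 8/14 = 0.571

0.571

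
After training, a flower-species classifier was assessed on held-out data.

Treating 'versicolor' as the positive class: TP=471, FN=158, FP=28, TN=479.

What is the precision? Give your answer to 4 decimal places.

0.9439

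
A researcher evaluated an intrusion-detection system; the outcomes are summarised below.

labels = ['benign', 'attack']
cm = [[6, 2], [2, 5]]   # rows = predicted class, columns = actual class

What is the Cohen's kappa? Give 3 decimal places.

Observed agreement pₒ = trace/N = 11/15 = 0.7333
Expected agreement pₑ = Σ (rowᵢ·colᵢ)/N² = (8·8 + 7·7)/15² = 0.5022
κ = (pₒ − pₑ)/(1 − pₑ) = (0.7333 − 0.5022)/(1 − 0.5022) = 0.464

0.464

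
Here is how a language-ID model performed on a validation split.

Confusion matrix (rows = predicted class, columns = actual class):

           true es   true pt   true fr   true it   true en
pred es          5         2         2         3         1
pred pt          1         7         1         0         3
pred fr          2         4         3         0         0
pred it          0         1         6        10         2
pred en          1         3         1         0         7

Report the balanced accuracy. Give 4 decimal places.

Balanced accuracy = mean of per-class recall.
  es: recall = 5/9 = 0.55556
  pt: recall = 7/17 = 0.41176
  fr: recall = 3/13 = 0.23077
  it: recall = 10/13 = 0.76923
  en: recall = 7/13 = 0.53846
Mean = (0.55556 + 0.41176 + 0.23077 + 0.76923 + 0.53846) / 5 = 0.5012

0.5012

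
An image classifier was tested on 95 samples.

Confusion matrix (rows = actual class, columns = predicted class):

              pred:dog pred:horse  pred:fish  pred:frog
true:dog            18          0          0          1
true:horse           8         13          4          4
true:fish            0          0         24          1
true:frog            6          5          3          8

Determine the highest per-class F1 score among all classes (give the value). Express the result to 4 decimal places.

0.8571

Per-class F1 score (2·TP/(2·TP+FP+FN)):
  dog: TP=18, FP=8+0+6=14, FN=0+0+1=1 → 36/51 = 0.70588
  horse: TP=13, FP=0+0+5=5, FN=8+4+4=16 → 26/47 = 0.55319
  fish: TP=24, FP=0+4+3=7, FN=0+0+1=1 → 48/56 = 0.85714
  frog: TP=8, FP=1+4+1=6, FN=6+5+3=14 → 16/36 = 0.44444
Highest is class 'fish' with F1 score = 0.8571.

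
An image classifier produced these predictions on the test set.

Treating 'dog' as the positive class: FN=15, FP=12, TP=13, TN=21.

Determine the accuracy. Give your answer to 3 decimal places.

0.557

Accuracy = (TP+TN)/N = (13+21)/61 = 0.557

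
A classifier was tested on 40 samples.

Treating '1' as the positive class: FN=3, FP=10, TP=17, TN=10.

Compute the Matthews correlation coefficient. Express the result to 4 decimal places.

0.3736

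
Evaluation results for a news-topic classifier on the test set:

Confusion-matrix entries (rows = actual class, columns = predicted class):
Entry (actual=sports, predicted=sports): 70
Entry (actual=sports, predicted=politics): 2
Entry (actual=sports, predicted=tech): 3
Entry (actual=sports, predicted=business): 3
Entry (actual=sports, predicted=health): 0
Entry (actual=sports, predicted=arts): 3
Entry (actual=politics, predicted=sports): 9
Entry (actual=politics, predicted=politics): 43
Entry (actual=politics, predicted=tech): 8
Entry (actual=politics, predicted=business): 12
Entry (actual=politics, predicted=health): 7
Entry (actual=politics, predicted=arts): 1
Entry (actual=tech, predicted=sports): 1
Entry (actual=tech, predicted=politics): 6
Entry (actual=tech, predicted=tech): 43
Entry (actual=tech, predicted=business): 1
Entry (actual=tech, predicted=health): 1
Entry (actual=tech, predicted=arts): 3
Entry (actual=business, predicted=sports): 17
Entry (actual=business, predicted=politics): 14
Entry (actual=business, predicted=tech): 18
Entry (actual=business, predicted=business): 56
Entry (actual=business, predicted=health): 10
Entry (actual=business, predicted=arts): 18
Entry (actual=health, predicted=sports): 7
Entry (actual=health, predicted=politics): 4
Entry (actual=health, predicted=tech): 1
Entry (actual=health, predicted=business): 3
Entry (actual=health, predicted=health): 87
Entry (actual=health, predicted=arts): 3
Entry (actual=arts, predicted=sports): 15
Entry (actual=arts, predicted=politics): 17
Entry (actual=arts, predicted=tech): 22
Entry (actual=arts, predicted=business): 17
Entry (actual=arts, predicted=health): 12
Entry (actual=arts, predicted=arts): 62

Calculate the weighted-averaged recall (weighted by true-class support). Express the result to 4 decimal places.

0.6027

Per-class recall (TP/(TP+FN)):
  sports: TP=70, FN=2+3+3+0+3=11 → 70/81 = 0.86420
  politics: TP=43, FN=9+8+12+7+1=37 → 43/80 = 0.53750
  tech: TP=43, FN=1+6+1+1+3=12 → 43/55 = 0.78182
  business: TP=56, FN=17+14+18+10+18=77 → 56/133 = 0.42105
  health: TP=87, FN=7+4+1+3+3=18 → 87/105 = 0.82857
  arts: TP=62, FN=15+17+22+17+12=83 → 62/145 = 0.42759
Weighted-recall = Σ (supportᵢ/N)·recallᵢ with N=599: (81/599)·0.86420 + (80/599)·0.53750 + (55/599)·0.78182 + (133/599)·0.42105 + (105/599)·0.82857 + (145/599)·0.42759 = 0.6027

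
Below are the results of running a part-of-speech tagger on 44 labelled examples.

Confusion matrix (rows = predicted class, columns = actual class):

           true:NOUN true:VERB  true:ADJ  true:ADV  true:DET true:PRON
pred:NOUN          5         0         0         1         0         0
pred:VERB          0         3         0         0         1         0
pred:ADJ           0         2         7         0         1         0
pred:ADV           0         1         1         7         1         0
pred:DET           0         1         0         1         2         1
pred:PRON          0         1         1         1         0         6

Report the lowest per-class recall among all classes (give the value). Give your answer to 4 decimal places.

Per-class recall (TP/(TP+FN)):
  NOUN: TP=5, FN=0+0+0+0+0=0 → 5/5 = 1.00000
  VERB: TP=3, FN=0+2+1+1+1=5 → 3/8 = 0.37500
  ADJ: TP=7, FN=0+0+1+0+1=2 → 7/9 = 0.77778
  ADV: TP=7, FN=1+0+0+1+1=3 → 7/10 = 0.70000
  DET: TP=2, FN=0+1+1+1+0=3 → 2/5 = 0.40000
  PRON: TP=6, FN=0+0+0+0+1=1 → 6/7 = 0.85714
Lowest is class 'VERB' with recall = 0.3750.

0.3750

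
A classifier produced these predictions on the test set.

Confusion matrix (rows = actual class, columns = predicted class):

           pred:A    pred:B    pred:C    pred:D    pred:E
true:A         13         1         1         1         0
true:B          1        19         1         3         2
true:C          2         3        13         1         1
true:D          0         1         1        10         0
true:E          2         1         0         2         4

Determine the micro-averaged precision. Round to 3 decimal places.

0.711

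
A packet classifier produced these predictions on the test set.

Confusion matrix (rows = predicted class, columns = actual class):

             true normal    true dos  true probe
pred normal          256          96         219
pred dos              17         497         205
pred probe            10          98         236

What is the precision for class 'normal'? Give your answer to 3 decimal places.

Take TP from the diagonal, FP from the rest of the 'normal' prediction marginal, FN from the rest of the 'normal' actual marginal.
precision = TP/(TP+FP).
normal: TP=256, FP=96+219=315 → 256/571 = 0.4483

0.448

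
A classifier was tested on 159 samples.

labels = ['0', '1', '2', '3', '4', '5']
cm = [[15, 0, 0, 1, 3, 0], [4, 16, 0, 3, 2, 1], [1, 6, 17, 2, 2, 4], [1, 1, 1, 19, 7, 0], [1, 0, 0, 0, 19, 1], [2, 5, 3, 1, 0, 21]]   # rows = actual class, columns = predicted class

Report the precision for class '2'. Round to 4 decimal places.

0.8095

Take TP from the diagonal, FP from the rest of the '2' prediction marginal, FN from the rest of the '2' actual marginal.
precision = TP/(TP+FP).
2: TP=17, FP=0+0+1+0+3=4 → 17/21 = 0.80952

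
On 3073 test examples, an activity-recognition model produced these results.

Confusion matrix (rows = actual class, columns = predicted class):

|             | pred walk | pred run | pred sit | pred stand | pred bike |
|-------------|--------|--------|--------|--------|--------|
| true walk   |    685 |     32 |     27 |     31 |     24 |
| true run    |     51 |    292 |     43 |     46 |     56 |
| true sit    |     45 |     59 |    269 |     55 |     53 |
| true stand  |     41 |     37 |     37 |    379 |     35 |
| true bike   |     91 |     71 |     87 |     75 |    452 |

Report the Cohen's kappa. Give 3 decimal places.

0.590

Observed agreement pₒ = trace/N = 2077/3073 = 0.6759
Expected agreement pₑ = Σ (rowᵢ·colᵢ)/N² = (799·913 + 488·491 + 481·463 + 529·586 + 776·620)/3073² = 0.2100
κ = (pₒ − pₑ)/(1 − pₑ) = (0.6759 − 0.2100)/(1 − 0.2100) = 0.590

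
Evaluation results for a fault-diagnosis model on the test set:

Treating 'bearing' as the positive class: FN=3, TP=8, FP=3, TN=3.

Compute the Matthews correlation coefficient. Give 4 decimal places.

0.2273

MCC = (TP·TN − FP·FN) / √((TP+FP)(TP+FN)(TN+FP)(TN+FN))
Numerator = 8·3 − 3·3 = 15
Denominator = √(11·11·6·6) = √4356 = 66.0000
MCC = 15 / 66.0000 = 0.2273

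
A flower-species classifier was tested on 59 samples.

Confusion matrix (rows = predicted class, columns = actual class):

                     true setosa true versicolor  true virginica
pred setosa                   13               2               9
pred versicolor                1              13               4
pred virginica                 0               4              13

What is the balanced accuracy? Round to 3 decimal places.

Balanced accuracy = mean of per-class recall.
  setosa: recall = 13/14 = 0.9286
  versicolor: recall = 13/19 = 0.6842
  virginica: recall = 13/26 = 0.5000
Mean = (0.9286 + 0.6842 + 0.5000) / 3 = 0.704

0.704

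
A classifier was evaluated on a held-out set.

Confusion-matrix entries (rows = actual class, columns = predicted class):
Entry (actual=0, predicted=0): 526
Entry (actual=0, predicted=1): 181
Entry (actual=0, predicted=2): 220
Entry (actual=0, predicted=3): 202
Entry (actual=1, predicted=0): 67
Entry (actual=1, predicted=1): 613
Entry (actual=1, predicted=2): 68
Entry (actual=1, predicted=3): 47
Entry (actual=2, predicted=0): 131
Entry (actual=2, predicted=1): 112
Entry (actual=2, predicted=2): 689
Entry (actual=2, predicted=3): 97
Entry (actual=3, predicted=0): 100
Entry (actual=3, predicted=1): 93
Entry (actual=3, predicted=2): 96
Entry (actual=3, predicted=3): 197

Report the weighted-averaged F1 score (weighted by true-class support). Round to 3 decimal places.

0.585

Per-class F1 score (2·TP/(2·TP+FP+FN)):
  0: TP=526, FP=67+131+100=298, FN=181+220+202=603 → 1052/1953 = 0.5387
  1: TP=613, FP=181+112+93=386, FN=67+68+47=182 → 1226/1794 = 0.6834
  2: TP=689, FP=220+68+96=384, FN=131+112+97=340 → 1378/2102 = 0.6556
  3: TP=197, FP=202+47+97=346, FN=100+93+96=289 → 394/1029 = 0.3829
Weighted-F1 score = Σ (supportᵢ/N)·F1 scoreᵢ with N=3439: (1129/3439)·0.5387 + (795/3439)·0.6834 + (1029/3439)·0.6556 + (486/3439)·0.3829 = 0.585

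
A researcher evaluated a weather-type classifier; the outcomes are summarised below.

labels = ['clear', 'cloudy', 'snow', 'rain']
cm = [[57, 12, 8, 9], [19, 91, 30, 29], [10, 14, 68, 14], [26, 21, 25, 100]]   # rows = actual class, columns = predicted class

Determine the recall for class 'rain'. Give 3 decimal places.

One-vs-rest for 'rain': TP = diagonal; FP = other classes predicted 'rain'; FN = 'rain' predicted as other.
recall = TP/(TP+FN).
rain: TP=100, FN=26+21+25=72 → 100/172 = 0.5814

0.581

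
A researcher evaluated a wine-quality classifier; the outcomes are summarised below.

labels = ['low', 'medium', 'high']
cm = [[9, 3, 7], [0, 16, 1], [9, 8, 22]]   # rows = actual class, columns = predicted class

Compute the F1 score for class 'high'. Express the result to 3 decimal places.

F1 score = 2·TP/(2·TP+FP+FN).
high: TP=22, FP=7+1=8, FN=9+8=17 → 44/69 = 0.6377

0.638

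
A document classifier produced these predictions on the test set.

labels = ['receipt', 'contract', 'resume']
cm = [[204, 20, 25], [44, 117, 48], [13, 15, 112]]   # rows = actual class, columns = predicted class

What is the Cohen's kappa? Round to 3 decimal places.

Observed agreement pₒ = trace/N = 433/598 = 0.7241
Expected agreement pₑ = Σ (rowᵢ·colᵢ)/N² = (249·261 + 209·152 + 140·185)/598² = 0.3430
κ = (pₒ − pₑ)/(1 − pₑ) = (0.7241 − 0.3430)/(1 − 0.3430) = 0.580

0.580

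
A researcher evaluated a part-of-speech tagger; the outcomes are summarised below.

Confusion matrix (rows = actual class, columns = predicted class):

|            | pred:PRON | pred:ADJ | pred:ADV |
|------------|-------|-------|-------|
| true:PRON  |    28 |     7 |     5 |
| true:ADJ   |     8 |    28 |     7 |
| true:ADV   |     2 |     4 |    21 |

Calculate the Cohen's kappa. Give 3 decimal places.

Observed agreement pₒ = trace/N = 77/110 = 0.7000
Expected agreement pₑ = Σ (rowᵢ·colᵢ)/N² = (40·38 + 43·39 + 27·33)/110² = 0.3379
κ = (pₒ − pₑ)/(1 − pₑ) = (0.7000 − 0.3379)/(1 − 0.3379) = 0.547

0.547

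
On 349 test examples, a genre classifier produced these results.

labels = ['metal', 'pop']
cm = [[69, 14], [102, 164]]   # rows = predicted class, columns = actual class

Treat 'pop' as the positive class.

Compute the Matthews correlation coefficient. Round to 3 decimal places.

MCC = (TP·TN − FP·FN) / √((TP+FP)(TP+FN)(TN+FP)(TN+FN))
Numerator = 164·69 − 102·14 = 9888
Denominator = √(266·178·171·83) = √672010164 = 25923.1588
MCC = 9888 / 25923.1588 = 0.381

0.381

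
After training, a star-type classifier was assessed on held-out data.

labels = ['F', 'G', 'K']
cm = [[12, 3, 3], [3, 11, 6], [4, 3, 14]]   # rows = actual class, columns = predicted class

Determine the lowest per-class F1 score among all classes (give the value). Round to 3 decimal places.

0.595

Per-class F1 score (2·TP/(2·TP+FP+FN)):
  F: TP=12, FP=3+4=7, FN=3+3=6 → 24/37 = 0.6486
  G: TP=11, FP=3+3=6, FN=3+6=9 → 22/37 = 0.5946
  K: TP=14, FP=3+6=9, FN=4+3=7 → 28/44 = 0.6364
Lowest is class 'G' with F1 score = 0.595.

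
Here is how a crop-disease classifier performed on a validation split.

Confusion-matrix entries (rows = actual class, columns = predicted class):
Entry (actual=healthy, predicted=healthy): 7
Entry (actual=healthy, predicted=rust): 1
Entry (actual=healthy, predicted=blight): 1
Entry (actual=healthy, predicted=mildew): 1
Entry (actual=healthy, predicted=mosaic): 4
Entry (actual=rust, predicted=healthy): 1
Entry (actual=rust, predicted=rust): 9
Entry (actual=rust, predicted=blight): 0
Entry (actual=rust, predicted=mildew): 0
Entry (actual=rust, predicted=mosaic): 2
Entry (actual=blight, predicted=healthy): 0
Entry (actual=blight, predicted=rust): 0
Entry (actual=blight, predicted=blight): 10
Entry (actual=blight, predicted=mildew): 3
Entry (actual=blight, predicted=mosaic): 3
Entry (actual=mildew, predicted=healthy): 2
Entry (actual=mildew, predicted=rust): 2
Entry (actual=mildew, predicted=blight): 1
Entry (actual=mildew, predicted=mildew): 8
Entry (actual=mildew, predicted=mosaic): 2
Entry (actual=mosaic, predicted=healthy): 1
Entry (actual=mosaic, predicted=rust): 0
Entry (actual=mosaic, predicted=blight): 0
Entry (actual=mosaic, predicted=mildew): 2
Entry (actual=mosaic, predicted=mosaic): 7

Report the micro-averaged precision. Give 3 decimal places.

0.612

Micro-averaging pools counts across classes: ΣTP=41, ΣFP=26, ΣFN=26.
Micro-precision = TP/(TP+FP) on pooled counts = 0.612 (equals overall accuracy in single-label multiclass).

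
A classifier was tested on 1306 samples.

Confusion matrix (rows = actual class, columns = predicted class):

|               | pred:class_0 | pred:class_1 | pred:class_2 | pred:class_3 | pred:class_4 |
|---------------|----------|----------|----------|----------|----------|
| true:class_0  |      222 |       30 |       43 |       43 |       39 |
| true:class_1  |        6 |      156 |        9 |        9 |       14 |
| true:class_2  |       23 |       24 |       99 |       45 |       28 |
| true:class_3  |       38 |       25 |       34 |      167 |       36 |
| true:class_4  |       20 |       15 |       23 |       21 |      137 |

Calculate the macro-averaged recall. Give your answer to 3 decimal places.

Per-class recall (TP/(TP+FN)):
  class_0: TP=222, FN=30+43+43+39=155 → 222/377 = 0.5889
  class_1: TP=156, FN=6+9+9+14=38 → 156/194 = 0.8041
  class_2: TP=99, FN=23+24+45+28=120 → 99/219 = 0.4521
  class_3: TP=167, FN=38+25+34+36=133 → 167/300 = 0.5567
  class_4: TP=137, FN=20+15+23+21=79 → 137/216 = 0.6343
Macro-recall = mean = (0.5889 + 0.8041 + 0.4521 + 0.5567 + 0.6343) / 5 = 0.607

0.607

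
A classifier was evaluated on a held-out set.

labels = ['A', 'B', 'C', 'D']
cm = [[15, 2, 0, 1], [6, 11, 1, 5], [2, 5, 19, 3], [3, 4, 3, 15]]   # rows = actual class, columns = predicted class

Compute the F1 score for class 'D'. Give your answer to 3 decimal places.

0.612

Treat 'D' as positive and all other classes as negative.
F1 score = 2·TP/(2·TP+FP+FN).
D: TP=15, FP=1+5+3=9, FN=3+4+3=10 → 30/49 = 0.6122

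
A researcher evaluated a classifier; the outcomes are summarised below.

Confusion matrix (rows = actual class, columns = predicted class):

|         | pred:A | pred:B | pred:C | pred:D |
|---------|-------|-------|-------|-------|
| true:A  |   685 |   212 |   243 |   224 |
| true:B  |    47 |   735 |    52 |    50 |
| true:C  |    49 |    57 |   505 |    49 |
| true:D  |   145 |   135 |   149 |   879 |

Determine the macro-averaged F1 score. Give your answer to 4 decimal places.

0.6633

Per-class F1 score (2·TP/(2·TP+FP+FN)):
  A: TP=685, FP=47+49+145=241, FN=212+243+224=679 → 1370/2290 = 0.59825
  B: TP=735, FP=212+57+135=404, FN=47+52+50=149 → 1470/2023 = 0.72664
  C: TP=505, FP=243+52+149=444, FN=49+57+49=155 → 1010/1609 = 0.62772
  D: TP=879, FP=224+50+49=323, FN=145+135+149=429 → 1758/2510 = 0.70040
Macro-F1 score = mean = (0.59825 + 0.72664 + 0.62772 + 0.70040) / 4 = 0.6633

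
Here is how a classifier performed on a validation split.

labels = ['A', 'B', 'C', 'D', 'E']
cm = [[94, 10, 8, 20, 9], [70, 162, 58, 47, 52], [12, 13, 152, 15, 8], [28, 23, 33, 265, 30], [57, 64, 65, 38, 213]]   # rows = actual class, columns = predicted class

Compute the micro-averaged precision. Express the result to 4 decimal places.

0.5731

Micro-averaging pools counts across classes: ΣTP=886, ΣFP=660, ΣFN=660.
Micro-precision = TP/(TP+FP) on pooled counts = 0.5731 (equals overall accuracy in single-label multiclass).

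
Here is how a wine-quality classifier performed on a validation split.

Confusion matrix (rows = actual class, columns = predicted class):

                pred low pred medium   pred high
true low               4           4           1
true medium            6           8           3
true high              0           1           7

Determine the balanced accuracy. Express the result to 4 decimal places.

0.5967

Balanced accuracy = mean of per-class recall.
  low: recall = 4/9 = 0.44444
  medium: recall = 8/17 = 0.47059
  high: recall = 7/8 = 0.87500
Mean = (0.44444 + 0.47059 + 0.87500) / 3 = 0.5967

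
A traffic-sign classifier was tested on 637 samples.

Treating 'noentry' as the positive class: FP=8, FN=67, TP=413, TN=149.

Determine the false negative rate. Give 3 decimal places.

FNR = FN/(FN+TP) = 67/(67+413) = 0.140

0.140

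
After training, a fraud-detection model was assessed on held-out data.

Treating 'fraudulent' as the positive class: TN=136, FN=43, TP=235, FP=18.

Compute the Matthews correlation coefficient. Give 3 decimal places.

MCC = (TP·TN − FP·FN) / √((TP+FP)(TP+FN)(TN+FP)(TN+FN))
Numerator = 235·136 − 18·43 = 31186
Denominator = √(253·278·154·179) = √1938827044 = 44032.1138
MCC = 31186 / 44032.1138 = 0.708

0.708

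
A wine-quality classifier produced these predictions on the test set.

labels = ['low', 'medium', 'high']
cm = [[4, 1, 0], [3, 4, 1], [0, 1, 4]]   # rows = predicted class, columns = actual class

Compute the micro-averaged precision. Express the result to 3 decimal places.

0.667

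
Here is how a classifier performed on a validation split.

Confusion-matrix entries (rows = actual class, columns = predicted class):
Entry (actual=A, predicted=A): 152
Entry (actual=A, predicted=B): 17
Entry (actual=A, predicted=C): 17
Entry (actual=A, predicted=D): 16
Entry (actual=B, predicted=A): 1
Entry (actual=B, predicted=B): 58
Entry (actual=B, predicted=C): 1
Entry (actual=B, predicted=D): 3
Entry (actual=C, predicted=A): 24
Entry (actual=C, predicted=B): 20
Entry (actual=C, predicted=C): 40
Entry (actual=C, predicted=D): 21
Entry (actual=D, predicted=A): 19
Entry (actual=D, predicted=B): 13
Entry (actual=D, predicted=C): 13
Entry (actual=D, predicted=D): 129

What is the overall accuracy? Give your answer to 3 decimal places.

0.697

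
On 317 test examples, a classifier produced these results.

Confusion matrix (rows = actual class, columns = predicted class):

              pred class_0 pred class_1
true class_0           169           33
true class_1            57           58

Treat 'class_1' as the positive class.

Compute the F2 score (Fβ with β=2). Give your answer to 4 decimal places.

0.5263

Fβ = (1+β²)·TP / ((1+β²)·TP + β²·FN + FP), with β²=4
= 5·58 / (5·58 + 4·57 + 33) = 0.5263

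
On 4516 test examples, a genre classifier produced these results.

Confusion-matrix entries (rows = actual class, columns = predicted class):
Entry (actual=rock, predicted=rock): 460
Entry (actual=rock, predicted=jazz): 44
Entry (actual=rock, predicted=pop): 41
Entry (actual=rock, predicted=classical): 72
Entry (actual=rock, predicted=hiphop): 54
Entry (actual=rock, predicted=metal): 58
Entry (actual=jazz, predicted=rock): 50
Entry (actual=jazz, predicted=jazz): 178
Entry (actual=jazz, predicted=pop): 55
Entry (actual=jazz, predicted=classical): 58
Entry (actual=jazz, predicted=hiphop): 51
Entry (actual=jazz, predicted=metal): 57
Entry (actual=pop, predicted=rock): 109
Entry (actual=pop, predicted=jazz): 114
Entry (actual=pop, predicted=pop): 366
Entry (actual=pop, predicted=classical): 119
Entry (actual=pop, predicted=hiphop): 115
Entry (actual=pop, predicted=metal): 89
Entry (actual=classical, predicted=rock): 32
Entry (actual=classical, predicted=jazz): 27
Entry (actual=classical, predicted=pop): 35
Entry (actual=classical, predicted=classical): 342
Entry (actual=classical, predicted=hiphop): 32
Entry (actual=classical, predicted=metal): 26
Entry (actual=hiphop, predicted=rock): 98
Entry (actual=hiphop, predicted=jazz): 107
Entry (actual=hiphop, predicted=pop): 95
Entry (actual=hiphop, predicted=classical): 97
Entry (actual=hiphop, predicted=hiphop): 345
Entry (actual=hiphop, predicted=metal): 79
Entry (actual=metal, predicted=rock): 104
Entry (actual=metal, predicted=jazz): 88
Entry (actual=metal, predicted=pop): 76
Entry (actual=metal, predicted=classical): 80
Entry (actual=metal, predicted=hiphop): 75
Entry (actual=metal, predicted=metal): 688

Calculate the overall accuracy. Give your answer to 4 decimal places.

0.5268

Accuracy = trace / total = (460+178+366+342+345+688=2379) / 4516 = 2379/4516 = 0.5268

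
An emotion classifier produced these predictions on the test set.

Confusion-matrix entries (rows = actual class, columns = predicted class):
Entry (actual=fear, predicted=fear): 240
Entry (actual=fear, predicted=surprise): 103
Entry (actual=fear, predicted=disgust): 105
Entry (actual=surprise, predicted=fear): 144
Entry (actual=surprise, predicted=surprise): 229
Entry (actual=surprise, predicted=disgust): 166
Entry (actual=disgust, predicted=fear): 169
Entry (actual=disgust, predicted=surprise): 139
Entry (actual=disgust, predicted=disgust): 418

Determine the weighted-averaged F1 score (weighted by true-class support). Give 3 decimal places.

0.518

Per-class F1 score (2·TP/(2·TP+FP+FN)):
  fear: TP=240, FP=144+169=313, FN=103+105=208 → 480/1001 = 0.4795
  surprise: TP=229, FP=103+139=242, FN=144+166=310 → 458/1010 = 0.4535
  disgust: TP=418, FP=105+166=271, FN=169+139=308 → 836/1415 = 0.5908
Weighted-F1 score = Σ (supportᵢ/N)·F1 scoreᵢ with N=1713: (448/1713)·0.4795 + (539/1713)·0.4535 + (726/1713)·0.5908 = 0.518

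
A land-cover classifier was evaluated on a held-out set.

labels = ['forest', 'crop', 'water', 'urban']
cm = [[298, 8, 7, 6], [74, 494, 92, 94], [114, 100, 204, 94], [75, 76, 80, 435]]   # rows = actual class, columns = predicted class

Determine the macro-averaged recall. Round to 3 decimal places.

0.660

Per-class recall (TP/(TP+FN)):
  forest: TP=298, FN=8+7+6=21 → 298/319 = 0.9342
  crop: TP=494, FN=74+92+94=260 → 494/754 = 0.6552
  water: TP=204, FN=114+100+94=308 → 204/512 = 0.3984
  urban: TP=435, FN=75+76+80=231 → 435/666 = 0.6532
Macro-recall = mean = (0.9342 + 0.6552 + 0.3984 + 0.6532) / 4 = 0.660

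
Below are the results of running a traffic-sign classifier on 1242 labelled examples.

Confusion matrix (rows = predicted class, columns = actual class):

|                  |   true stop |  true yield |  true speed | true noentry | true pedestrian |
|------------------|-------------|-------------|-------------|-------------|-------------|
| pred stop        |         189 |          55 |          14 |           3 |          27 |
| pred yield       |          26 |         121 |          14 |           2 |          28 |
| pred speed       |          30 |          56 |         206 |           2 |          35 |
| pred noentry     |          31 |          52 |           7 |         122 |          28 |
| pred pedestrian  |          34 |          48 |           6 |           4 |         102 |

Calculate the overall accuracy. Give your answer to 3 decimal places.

Accuracy = trace / total = (189+121+206+122+102=740) / 1242 = 740/1242 = 0.596

0.596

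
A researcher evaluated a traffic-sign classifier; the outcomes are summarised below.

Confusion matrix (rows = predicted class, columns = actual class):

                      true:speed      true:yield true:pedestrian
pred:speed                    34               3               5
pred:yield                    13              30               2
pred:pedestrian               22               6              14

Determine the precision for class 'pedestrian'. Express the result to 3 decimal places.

0.333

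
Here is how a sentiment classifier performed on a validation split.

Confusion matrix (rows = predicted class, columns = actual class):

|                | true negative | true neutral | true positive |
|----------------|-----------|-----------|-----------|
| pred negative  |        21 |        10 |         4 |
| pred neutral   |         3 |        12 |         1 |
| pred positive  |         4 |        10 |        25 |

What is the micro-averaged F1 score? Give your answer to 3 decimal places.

Micro-averaging pools counts across classes: ΣTP=58, ΣFP=32, ΣFN=32.
Micro-F1 score = 2·TP/(2·TP+FP+FN) on pooled counts = 0.644 (equals overall accuracy in single-label multiclass).

0.644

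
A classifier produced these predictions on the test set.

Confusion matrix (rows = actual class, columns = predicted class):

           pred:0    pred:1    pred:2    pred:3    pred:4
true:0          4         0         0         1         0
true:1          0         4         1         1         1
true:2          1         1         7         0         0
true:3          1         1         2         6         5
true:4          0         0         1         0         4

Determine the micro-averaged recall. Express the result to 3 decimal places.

0.610

Micro-averaging pools counts across classes: ΣTP=25, ΣFP=16, ΣFN=16.
Micro-recall = TP/(TP+FN) on pooled counts = 0.610 (equals overall accuracy in single-label multiclass).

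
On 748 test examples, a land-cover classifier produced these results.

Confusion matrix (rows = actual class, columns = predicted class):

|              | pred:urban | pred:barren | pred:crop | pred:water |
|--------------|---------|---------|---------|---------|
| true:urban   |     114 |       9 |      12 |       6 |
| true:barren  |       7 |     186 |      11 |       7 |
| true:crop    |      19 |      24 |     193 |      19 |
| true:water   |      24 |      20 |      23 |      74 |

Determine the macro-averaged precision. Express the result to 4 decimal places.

Per-class precision (TP/(TP+FP)):
  urban: TP=114, FP=7+19+24=50 → 114/164 = 0.69512
  barren: TP=186, FP=9+24+20=53 → 186/239 = 0.77824
  crop: TP=193, FP=12+11+23=46 → 193/239 = 0.80753
  water: TP=74, FP=6+7+19=32 → 74/106 = 0.69811
Macro-precision = mean = (0.69512 + 0.77824 + 0.80753 + 0.69811) / 4 = 0.7448

0.7448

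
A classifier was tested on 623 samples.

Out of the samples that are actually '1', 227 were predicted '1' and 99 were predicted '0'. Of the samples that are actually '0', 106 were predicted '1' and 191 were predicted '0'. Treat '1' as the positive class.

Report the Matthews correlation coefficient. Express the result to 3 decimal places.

0.340

MCC = (TP·TN − FP·FN) / √((TP+FP)(TP+FN)(TN+FP)(TN+FN))
Numerator = 227·191 − 106·99 = 32863
Denominator = √(333·326·297·290) = √9350100540 = 96695.9179
MCC = 32863 / 96695.9179 = 0.340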